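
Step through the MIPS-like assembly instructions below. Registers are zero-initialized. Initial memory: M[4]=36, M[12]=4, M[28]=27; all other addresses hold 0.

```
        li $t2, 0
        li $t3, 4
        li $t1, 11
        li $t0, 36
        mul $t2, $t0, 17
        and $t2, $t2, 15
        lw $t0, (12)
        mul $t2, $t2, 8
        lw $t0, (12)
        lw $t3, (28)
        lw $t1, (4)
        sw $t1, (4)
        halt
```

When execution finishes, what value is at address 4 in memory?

$t2=0
$t3=4
$t1=11
$t0=36
$t2=36*17=612
$t2=612&15=4
$t0=M[12]=4
$t2=4*8=32
$t0=M[12]=4
$t3=M[28]=27
$t1=M[4]=36
sw $t1, (4) → M[4]=36
halt.

36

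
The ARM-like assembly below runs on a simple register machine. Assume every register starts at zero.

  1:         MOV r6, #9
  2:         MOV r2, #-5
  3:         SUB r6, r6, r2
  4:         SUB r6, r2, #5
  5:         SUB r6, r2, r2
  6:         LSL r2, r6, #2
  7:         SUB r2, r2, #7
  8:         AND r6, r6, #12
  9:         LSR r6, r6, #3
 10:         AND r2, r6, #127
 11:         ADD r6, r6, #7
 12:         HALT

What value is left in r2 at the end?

0

after MOV r6, #9: r6=9
after MOV r2, #-5: r2=-5
after SUB r6, r6, r2: r6=9-(-5)=14
after SUB r6, r2, #5: r6=(-5)-5=-10
after SUB r6, r2, r2: r6=(-5)-(-5)=0
after LSL r2, r6, #2: r2=0<<2=0
after SUB r2, r2, #7: r2=0-7=-7
after AND r6, r6, #12: r6=0&12=0
after LSR r6, r6, #3: r6=0>>3=0
after AND r2, r6, #127: r2=0&127=0
after ADD r6, r6, #7: r6=0+7=7
halt.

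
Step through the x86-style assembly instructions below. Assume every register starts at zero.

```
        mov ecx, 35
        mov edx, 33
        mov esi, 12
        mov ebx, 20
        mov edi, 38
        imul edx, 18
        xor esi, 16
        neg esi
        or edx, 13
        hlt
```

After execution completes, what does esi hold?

after mov ecx, 35: ecx=35
after mov edx, 33: edx=33
after mov esi, 12: esi=12
after mov ebx, 20: ebx=20
after mov edi, 38: edi=38
after imul edx, 18: edx=33*18=594
after xor esi, 16: esi=12^16=28
after neg esi: esi=-(28)=-28
after or edx, 13: edx=594|13=607
halt.

-28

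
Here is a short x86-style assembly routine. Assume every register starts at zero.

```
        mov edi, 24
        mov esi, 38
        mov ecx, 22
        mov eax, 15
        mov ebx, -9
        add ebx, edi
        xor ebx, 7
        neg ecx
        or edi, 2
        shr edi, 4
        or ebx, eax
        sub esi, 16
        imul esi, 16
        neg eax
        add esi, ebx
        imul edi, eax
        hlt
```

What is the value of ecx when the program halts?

-22

mov edi, 24 → edi=24
mov esi, 38 → esi=38
mov ecx, 22 → ecx=22
mov eax, 15 → eax=15
mov ebx, -9 → ebx=-9
add ebx, edi → ebx=(-9)+24=15
xor ebx, 7 → ebx=15^7=8
neg ecx → ecx=-(22)=-22
or edi, 2 → edi=24|2=26
shr edi, 4 → edi=26>>4=1
or ebx, eax → ebx=8|15=15
sub esi, 16 → esi=38-16=22
imul esi, 16 → esi=22*16=352
neg eax → eax=-(15)=-15
add esi, ebx → esi=352+15=367
imul edi, eax → edi=1*(-15)=-15
halt.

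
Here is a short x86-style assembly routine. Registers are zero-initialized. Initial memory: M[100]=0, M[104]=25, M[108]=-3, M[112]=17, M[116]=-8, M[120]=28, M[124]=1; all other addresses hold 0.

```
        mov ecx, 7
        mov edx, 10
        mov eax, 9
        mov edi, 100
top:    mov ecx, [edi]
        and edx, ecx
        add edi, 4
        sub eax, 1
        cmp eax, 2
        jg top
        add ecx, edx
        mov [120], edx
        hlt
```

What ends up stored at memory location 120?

0

mov ecx, 7 → ecx=7
mov edx, 10 → edx=10
mov eax, 9 → eax=9
mov edi, 100 → edi=100
mov ecx, [edi] → ecx=M[100]=0
and edx, ecx → edx=10&0=0
add edi, 4 → edi=100+4=104
sub eax, 1 → eax=9-1=8
cmp eax, 2  (cmp 8,2)
jg top: taken
mov ecx, [edi] → ecx=M[104]=25
and edx, ecx → edx=0&25=0
add edi, 4 → edi=104+4=108
sub eax, 1 → eax=8-1=7
cmp eax, 2  (cmp 7,2)
jg top: taken
mov ecx, [edi] → ecx=M[108]=-3
and edx, ecx → edx=0&(-3)=0
add edi, 4 → edi=108+4=112
sub eax, 1 → eax=7-1=6
cmp eax, 2  (cmp 6,2)
jg top: taken
mov ecx, [edi] → ecx=M[112]=17
and edx, ecx → edx=0&17=0
add edi, 4 → edi=112+4=116
sub eax, 1 → eax=6-1=5
cmp eax, 2  (cmp 5,2)
jg top: taken
mov ecx, [edi] → ecx=M[116]=-8
and edx, ecx → edx=0&(-8)=0
add edi, 4 → edi=116+4=120
sub eax, 1 → eax=5-1=4
cmp eax, 2  (cmp 4,2)
jg top: taken
mov ecx, [edi] → ecx=M[120]=28
and edx, ecx → edx=0&28=0
add edi, 4 → edi=120+4=124
sub eax, 1 → eax=4-1=3
cmp eax, 2  (cmp 3,2)
jg top: taken
mov ecx, [edi] → ecx=M[124]=1
and edx, ecx → edx=0&1=0
add edi, 4 → edi=124+4=128
sub eax, 1 → eax=3-1=2
cmp eax, 2  (cmp 2,2)
jg top: not taken
add ecx, edx → ecx=1+0=1
mov [120], edx → M[120]=0
halt.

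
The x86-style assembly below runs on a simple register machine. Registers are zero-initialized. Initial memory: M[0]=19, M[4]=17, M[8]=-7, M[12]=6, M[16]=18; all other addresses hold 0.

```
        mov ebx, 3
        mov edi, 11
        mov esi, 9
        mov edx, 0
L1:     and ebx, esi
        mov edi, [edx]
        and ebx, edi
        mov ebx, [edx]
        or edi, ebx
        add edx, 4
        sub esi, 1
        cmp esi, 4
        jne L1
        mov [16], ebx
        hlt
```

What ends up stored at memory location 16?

18

after mov ebx, 3: ebx=3
after mov edi, 11: edi=11
after mov esi, 9: esi=9
after mov edx, 0: edx=0
after and ebx, esi: ebx=3&9=1
after mov edi, [edx]: edi=M[0]=19
after and ebx, edi: ebx=1&19=1
after mov ebx, [edx]: ebx=M[0]=19
after or edi, ebx: edi=19|19=19
after add edx, 4: edx=0+4=4
after sub esi, 1: esi=9-1=8
cmp esi, 4  (cmp 8,4)
jne L1: taken
after and ebx, esi: ebx=19&8=0
after mov edi, [edx]: edi=M[4]=17
after and ebx, edi: ebx=0&17=0
after mov ebx, [edx]: ebx=M[4]=17
after or edi, ebx: edi=17|17=17
after add edx, 4: edx=4+4=8
after sub esi, 1: esi=8-1=7
cmp esi, 4  (cmp 7,4)
jne L1: taken
after and ebx, esi: ebx=17&7=1
after mov edi, [edx]: edi=M[8]=-7
after and ebx, edi: ebx=1&(-7)=1
after mov ebx, [edx]: ebx=M[8]=-7
after or edi, ebx: edi=(-7)|(-7)=-7
after add edx, 4: edx=8+4=12
after sub esi, 1: esi=7-1=6
cmp esi, 4  (cmp 6,4)
jne L1: taken
after and ebx, esi: ebx=(-7)&6=0
after mov edi, [edx]: edi=M[12]=6
after and ebx, edi: ebx=0&6=0
after mov ebx, [edx]: ebx=M[12]=6
after or edi, ebx: edi=6|6=6
after add edx, 4: edx=12+4=16
after sub esi, 1: esi=6-1=5
cmp esi, 4  (cmp 5,4)
jne L1: taken
after and ebx, esi: ebx=6&5=4
after mov edi, [edx]: edi=M[16]=18
after and ebx, edi: ebx=4&18=0
after mov ebx, [edx]: ebx=M[16]=18
after or edi, ebx: edi=18|18=18
after add edx, 4: edx=16+4=20
after sub esi, 1: esi=5-1=4
cmp esi, 4  (cmp 4,4)
jne L1: not taken
mov [16], ebx → M[16]=18
halt.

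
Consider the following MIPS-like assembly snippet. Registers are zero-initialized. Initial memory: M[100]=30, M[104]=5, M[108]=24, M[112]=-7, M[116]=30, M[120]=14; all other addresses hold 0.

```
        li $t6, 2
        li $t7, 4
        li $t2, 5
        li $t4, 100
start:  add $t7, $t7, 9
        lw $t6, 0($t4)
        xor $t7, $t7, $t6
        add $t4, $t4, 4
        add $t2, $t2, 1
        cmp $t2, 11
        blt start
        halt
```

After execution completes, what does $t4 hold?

124

$t6=2
$t7=4
$t2=5
$t4=100
$t7=4+9=13
$t6=M[100]=30
$t7=13^30=19
$t4=100+4=104
$t2=5+1=6
cmp $t2, 11  (cmp 6,11)
blt start: taken
$t7=19+9=28
$t6=M[104]=5
$t7=28^5=25
$t4=104+4=108
$t2=6+1=7
cmp $t2, 11  (cmp 7,11)
blt start: taken
$t7=25+9=34
$t6=M[108]=24
$t7=34^24=58
$t4=108+4=112
$t2=7+1=8
cmp $t2, 11  (cmp 8,11)
blt start: taken
$t7=58+9=67
$t6=M[112]=-7
$t7=67^(-7)=-70
$t4=112+4=116
$t2=8+1=9
cmp $t2, 11  (cmp 9,11)
blt start: taken
$t7=(-70)+9=-61
$t6=M[116]=30
$t7=(-61)^30=-35
$t4=116+4=120
$t2=9+1=10
cmp $t2, 11  (cmp 10,11)
blt start: taken
$t7=(-35)+9=-26
$t6=M[120]=14
$t7=(-26)^14=-24
$t4=120+4=124
$t2=10+1=11
cmp $t2, 11  (cmp 11,11)
blt start: not taken
halt.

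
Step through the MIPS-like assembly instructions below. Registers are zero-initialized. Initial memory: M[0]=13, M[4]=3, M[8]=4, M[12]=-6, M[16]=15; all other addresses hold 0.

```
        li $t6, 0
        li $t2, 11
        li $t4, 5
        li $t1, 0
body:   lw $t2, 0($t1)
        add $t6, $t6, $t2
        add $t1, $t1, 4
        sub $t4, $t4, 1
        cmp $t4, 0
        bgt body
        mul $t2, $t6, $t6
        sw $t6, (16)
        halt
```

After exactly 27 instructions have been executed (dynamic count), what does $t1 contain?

16

$t6=0
$t2=11
$t4=5
$t1=0
$t2=M[0]=13
$t6=0+13=13
$t1=0+4=4
$t4=5-1=4
cmp $t4, 0  (cmp 4,0)
bgt body: taken
$t2=M[4]=3
$t6=13+3=16
$t1=4+4=8
$t4=4-1=3
cmp $t4, 0  (cmp 3,0)
bgt body: taken
$t2=M[8]=4
$t6=16+4=20
$t1=8+4=12
$t4=3-1=2
cmp $t4, 0  (cmp 2,0)
bgt body: taken
$t2=M[12]=-6
$t6=20+(-6)=14
$t1=12+4=16
$t4=2-1=1
cmp $t4, 0  (cmp 1,0)
After step 27: $t1 = 16.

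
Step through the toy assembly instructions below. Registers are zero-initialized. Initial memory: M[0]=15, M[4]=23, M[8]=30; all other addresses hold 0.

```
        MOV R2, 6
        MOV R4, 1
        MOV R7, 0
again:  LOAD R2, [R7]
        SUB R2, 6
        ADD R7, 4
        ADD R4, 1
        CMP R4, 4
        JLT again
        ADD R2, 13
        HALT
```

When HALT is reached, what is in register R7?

12

after MOV R2, 6: R2=6
after MOV R4, 1: R4=1
after MOV R7, 0: R7=0
after LOAD R2, [R7]: R2=M[0]=15
after SUB R2, 6: R2=15-6=9
after ADD R7, 4: R7=0+4=4
after ADD R4, 1: R4=1+1=2
CMP R4, 4  (cmp 2,4)
JLT again: taken
after LOAD R2, [R7]: R2=M[4]=23
after SUB R2, 6: R2=23-6=17
after ADD R7, 4: R7=4+4=8
after ADD R4, 1: R4=2+1=3
CMP R4, 4  (cmp 3,4)
JLT again: taken
after LOAD R2, [R7]: R2=M[8]=30
after SUB R2, 6: R2=30-6=24
after ADD R7, 4: R7=8+4=12
after ADD R4, 1: R4=3+1=4
CMP R4, 4  (cmp 4,4)
JLT again: not taken
after ADD R2, 13: R2=24+13=37
halt.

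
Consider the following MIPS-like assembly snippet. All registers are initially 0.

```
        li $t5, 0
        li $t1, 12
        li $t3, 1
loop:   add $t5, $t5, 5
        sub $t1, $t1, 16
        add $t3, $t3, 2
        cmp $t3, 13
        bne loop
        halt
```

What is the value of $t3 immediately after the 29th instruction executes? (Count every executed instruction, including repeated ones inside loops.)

after li $t5, 0: $t5=0
after li $t1, 12: $t1=12
after li $t3, 1: $t3=1
after add $t5, $t5, 5: $t5=0+5=5
after sub $t1, $t1, 16: $t1=12-16=-4
after add $t3, $t3, 2: $t3=1+2=3
cmp $t3, 13  (cmp 3,13)
bne loop: taken
after add $t5, $t5, 5: $t5=5+5=10
after sub $t1, $t1, 16: $t1=(-4)-16=-20
after add $t3, $t3, 2: $t3=3+2=5
cmp $t3, 13  (cmp 5,13)
bne loop: taken
after add $t5, $t5, 5: $t5=10+5=15
after sub $t1, $t1, 16: $t1=(-20)-16=-36
after add $t3, $t3, 2: $t3=5+2=7
cmp $t3, 13  (cmp 7,13)
bne loop: taken
after add $t5, $t5, 5: $t5=15+5=20
after sub $t1, $t1, 16: $t1=(-36)-16=-52
after add $t3, $t3, 2: $t3=7+2=9
cmp $t3, 13  (cmp 9,13)
bne loop: taken
after add $t5, $t5, 5: $t5=20+5=25
after sub $t1, $t1, 16: $t1=(-52)-16=-68
after add $t3, $t3, 2: $t3=9+2=11
cmp $t3, 13  (cmp 11,13)
bne loop: taken
after add $t5, $t5, 5: $t5=25+5=30
After step 29: $t3 = 11.

11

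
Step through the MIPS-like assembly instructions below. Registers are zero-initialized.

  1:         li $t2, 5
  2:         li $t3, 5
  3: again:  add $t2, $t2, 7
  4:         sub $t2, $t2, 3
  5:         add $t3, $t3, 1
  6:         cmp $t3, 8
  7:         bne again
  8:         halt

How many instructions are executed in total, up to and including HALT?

18

$t2=5
$t3=5
$t2=5+7=12
$t2=12-3=9
$t3=5+1=6
cmp $t3, 8  (cmp 6,8)
bne again: taken
$t2=9+7=16
$t2=16-3=13
$t3=6+1=7
cmp $t3, 8  (cmp 7,8)
bne again: taken
$t2=13+7=20
$t2=20-3=17
$t3=7+1=8
cmp $t3, 8  (cmp 8,8)
bne again: not taken
halt.
Total executed instructions: 18.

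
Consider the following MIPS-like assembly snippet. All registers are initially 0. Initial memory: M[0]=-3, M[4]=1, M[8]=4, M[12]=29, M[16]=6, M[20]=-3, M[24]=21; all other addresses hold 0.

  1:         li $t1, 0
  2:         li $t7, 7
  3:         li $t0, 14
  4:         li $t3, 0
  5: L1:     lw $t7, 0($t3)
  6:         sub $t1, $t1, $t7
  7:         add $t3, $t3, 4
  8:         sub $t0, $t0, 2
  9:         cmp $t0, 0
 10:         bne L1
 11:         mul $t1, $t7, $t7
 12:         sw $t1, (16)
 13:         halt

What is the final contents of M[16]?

441

li $t1, 0 → $t1=0
li $t7, 7 → $t7=7
li $t0, 14 → $t0=14
li $t3, 0 → $t3=0
lw $t7, 0($t3) → $t7=M[0]=-3
sub $t1, $t1, $t7 → $t1=0-(-3)=3
add $t3, $t3, 4 → $t3=0+4=4
sub $t0, $t0, 2 → $t0=14-2=12
cmp $t0, 0  (cmp 12,0)
bne L1: taken
lw $t7, 0($t3) → $t7=M[4]=1
sub $t1, $t1, $t7 → $t1=3-1=2
add $t3, $t3, 4 → $t3=4+4=8
sub $t0, $t0, 2 → $t0=12-2=10
cmp $t0, 0  (cmp 10,0)
bne L1: taken
lw $t7, 0($t3) → $t7=M[8]=4
sub $t1, $t1, $t7 → $t1=2-4=-2
add $t3, $t3, 4 → $t3=8+4=12
sub $t0, $t0, 2 → $t0=10-2=8
cmp $t0, 0  (cmp 8,0)
bne L1: taken
lw $t7, 0($t3) → $t7=M[12]=29
sub $t1, $t1, $t7 → $t1=(-2)-29=-31
add $t3, $t3, 4 → $t3=12+4=16
sub $t0, $t0, 2 → $t0=8-2=6
cmp $t0, 0  (cmp 6,0)
bne L1: taken
lw $t7, 0($t3) → $t7=M[16]=6
sub $t1, $t1, $t7 → $t1=(-31)-6=-37
add $t3, $t3, 4 → $t3=16+4=20
sub $t0, $t0, 2 → $t0=6-2=4
cmp $t0, 0  (cmp 4,0)
bne L1: taken
lw $t7, 0($t3) → $t7=M[20]=-3
sub $t1, $t1, $t7 → $t1=(-37)-(-3)=-34
add $t3, $t3, 4 → $t3=20+4=24
sub $t0, $t0, 2 → $t0=4-2=2
cmp $t0, 0  (cmp 2,0)
bne L1: taken
lw $t7, 0($t3) → $t7=M[24]=21
sub $t1, $t1, $t7 → $t1=(-34)-21=-55
add $t3, $t3, 4 → $t3=24+4=28
sub $t0, $t0, 2 → $t0=2-2=0
cmp $t0, 0  (cmp 0,0)
bne L1: not taken
mul $t1, $t7, $t7 → $t1=21*21=441
sw $t1, (16) → M[16]=441
halt.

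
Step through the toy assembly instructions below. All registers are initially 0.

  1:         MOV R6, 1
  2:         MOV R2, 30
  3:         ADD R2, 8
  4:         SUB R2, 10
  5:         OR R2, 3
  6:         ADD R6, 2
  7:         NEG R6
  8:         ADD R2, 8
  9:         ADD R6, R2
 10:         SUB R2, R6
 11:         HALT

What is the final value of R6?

MOV R6, 1 → R6=1
MOV R2, 30 → R2=30
ADD R2, 8 → R2=30+8=38
SUB R2, 10 → R2=38-10=28
OR R2, 3 → R2=28|3=31
ADD R6, 2 → R6=1+2=3
NEG R6 → R6=-(3)=-3
ADD R2, 8 → R2=31+8=39
ADD R6, R2 → R6=(-3)+39=36
SUB R2, R6 → R2=39-36=3
halt.

36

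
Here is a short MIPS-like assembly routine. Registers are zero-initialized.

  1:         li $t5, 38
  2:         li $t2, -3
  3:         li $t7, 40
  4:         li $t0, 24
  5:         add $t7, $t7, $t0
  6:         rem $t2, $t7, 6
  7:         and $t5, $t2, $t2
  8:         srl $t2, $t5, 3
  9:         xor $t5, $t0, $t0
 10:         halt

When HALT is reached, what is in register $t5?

0

after li $t5, 38: $t5=38
after li $t2, -3: $t2=-3
after li $t7, 40: $t7=40
after li $t0, 24: $t0=24
after add $t7, $t7, $t0: $t7=40+24=64
after rem $t2, $t7, 6: $t2=64%6=4
after and $t5, $t2, $t2: $t5=4&4=4
after srl $t2, $t5, 3: $t2=4>>3=0
after xor $t5, $t0, $t0: $t5=24^24=0
halt.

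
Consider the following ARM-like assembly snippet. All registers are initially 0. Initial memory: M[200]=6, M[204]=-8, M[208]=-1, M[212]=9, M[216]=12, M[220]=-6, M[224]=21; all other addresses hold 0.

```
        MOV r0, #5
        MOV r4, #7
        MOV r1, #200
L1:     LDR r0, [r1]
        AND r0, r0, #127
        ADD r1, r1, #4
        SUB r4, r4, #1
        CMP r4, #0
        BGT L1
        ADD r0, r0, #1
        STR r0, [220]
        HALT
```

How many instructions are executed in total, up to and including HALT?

after MOV r0, #5: r0=5
after MOV r4, #7: r4=7
after MOV r1, #200: r1=200
after LDR r0, [r1]: r0=M[200]=6
after AND r0, r0, #127: r0=6&127=6
after ADD r1, r1, #4: r1=200+4=204
after SUB r4, r4, #1: r4=7-1=6
CMP r4, #0  (cmp 6,0)
BGT L1: taken
after LDR r0, [r1]: r0=M[204]=-8
after AND r0, r0, #127: r0=(-8)&127=120
after ADD r1, r1, #4: r1=204+4=208
after SUB r4, r4, #1: r4=6-1=5
CMP r4, #0  (cmp 5,0)
BGT L1: taken
after LDR r0, [r1]: r0=M[208]=-1
after AND r0, r0, #127: r0=(-1)&127=127
after ADD r1, r1, #4: r1=208+4=212
after SUB r4, r4, #1: r4=5-1=4
CMP r4, #0  (cmp 4,0)
BGT L1: taken
after LDR r0, [r1]: r0=M[212]=9
after AND r0, r0, #127: r0=9&127=9
after ADD r1, r1, #4: r1=212+4=216
after SUB r4, r4, #1: r4=4-1=3
CMP r4, #0  (cmp 3,0)
BGT L1: taken
after LDR r0, [r1]: r0=M[216]=12
after AND r0, r0, #127: r0=12&127=12
after ADD r1, r1, #4: r1=216+4=220
after SUB r4, r4, #1: r4=3-1=2
CMP r4, #0  (cmp 2,0)
BGT L1: taken
after LDR r0, [r1]: r0=M[220]=-6
after AND r0, r0, #127: r0=(-6)&127=122
after ADD r1, r1, #4: r1=220+4=224
after SUB r4, r4, #1: r4=2-1=1
CMP r4, #0  (cmp 1,0)
BGT L1: taken
after LDR r0, [r1]: r0=M[224]=21
after AND r0, r0, #127: r0=21&127=21
after ADD r1, r1, #4: r1=224+4=228
after SUB r4, r4, #1: r4=1-1=0
CMP r4, #0  (cmp 0,0)
BGT L1: not taken
after ADD r0, r0, #1: r0=21+1=22
STR r0, [220] → M[220]=22
halt.
Total executed instructions: 48.

48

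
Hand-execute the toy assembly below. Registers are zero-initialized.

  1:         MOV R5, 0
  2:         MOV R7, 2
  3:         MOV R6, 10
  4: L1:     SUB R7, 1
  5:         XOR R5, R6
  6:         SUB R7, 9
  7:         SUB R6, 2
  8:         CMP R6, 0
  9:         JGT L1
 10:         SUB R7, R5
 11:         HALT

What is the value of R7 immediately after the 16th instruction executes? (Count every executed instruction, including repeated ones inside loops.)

-19

MOV R5, 0 → R5=0
MOV R7, 2 → R7=2
MOV R6, 10 → R6=10
SUB R7, 1 → R7=2-1=1
XOR R5, R6 → R5=0^10=10
SUB R7, 9 → R7=1-9=-8
SUB R6, 2 → R6=10-2=8
CMP R6, 0  (cmp 8,0)
JGT L1: taken
SUB R7, 1 → R7=(-8)-1=-9
XOR R5, R6 → R5=10^8=2
SUB R7, 9 → R7=(-9)-9=-18
SUB R6, 2 → R6=8-2=6
CMP R6, 0  (cmp 6,0)
JGT L1: taken
SUB R7, 1 → R7=(-18)-1=-19
After step 16: R7 = -19.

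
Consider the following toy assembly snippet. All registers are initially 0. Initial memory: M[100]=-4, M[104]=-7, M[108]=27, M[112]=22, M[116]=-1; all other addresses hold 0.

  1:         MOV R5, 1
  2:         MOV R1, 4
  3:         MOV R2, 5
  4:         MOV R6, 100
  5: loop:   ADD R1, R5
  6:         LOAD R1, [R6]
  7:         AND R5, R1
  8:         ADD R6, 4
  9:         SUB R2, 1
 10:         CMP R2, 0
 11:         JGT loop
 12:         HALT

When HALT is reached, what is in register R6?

120

after MOV R5, 1: R5=1
after MOV R1, 4: R1=4
after MOV R2, 5: R2=5
after MOV R6, 100: R6=100
after ADD R1, R5: R1=4+1=5
after LOAD R1, [R6]: R1=M[100]=-4
after AND R5, R1: R5=1&(-4)=0
after ADD R6, 4: R6=100+4=104
after SUB R2, 1: R2=5-1=4
CMP R2, 0  (cmp 4,0)
JGT loop: taken
after ADD R1, R5: R1=(-4)+0=-4
after LOAD R1, [R6]: R1=M[104]=-7
after AND R5, R1: R5=0&(-7)=0
after ADD R6, 4: R6=104+4=108
after SUB R2, 1: R2=4-1=3
CMP R2, 0  (cmp 3,0)
JGT loop: taken
after ADD R1, R5: R1=(-7)+0=-7
after LOAD R1, [R6]: R1=M[108]=27
after AND R5, R1: R5=0&27=0
after ADD R6, 4: R6=108+4=112
after SUB R2, 1: R2=3-1=2
CMP R2, 0  (cmp 2,0)
JGT loop: taken
after ADD R1, R5: R1=27+0=27
after LOAD R1, [R6]: R1=M[112]=22
after AND R5, R1: R5=0&22=0
after ADD R6, 4: R6=112+4=116
after SUB R2, 1: R2=2-1=1
CMP R2, 0  (cmp 1,0)
JGT loop: taken
after ADD R1, R5: R1=22+0=22
after LOAD R1, [R6]: R1=M[116]=-1
after AND R5, R1: R5=0&(-1)=0
after ADD R6, 4: R6=116+4=120
after SUB R2, 1: R2=1-1=0
CMP R2, 0  (cmp 0,0)
JGT loop: not taken
halt.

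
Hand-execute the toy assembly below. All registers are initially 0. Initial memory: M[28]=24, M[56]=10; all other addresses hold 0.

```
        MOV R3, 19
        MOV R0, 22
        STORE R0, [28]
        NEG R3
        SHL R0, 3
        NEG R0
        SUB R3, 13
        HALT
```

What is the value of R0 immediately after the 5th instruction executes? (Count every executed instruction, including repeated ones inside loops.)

176

after MOV R3, 19: R3=19
after MOV R0, 22: R0=22
STORE R0, [28] → M[28]=22
after NEG R3: R3=-(19)=-19
after SHL R0, 3: R0=22<<3=176
After step 5: R0 = 176.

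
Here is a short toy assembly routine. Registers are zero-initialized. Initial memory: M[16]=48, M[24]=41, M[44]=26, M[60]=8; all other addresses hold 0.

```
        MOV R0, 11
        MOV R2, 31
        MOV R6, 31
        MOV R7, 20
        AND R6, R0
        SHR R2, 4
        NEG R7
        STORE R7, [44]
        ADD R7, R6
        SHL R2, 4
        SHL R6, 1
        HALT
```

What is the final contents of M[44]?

-20

R0=11
R2=31
R6=31
R7=20
R6=31&11=11
R2=31>>4=1
R7=-(20)=-20
STORE R7, [44] → M[44]=-20
R7=(-20)+11=-9
R2=1<<4=16
R6=11<<1=22
halt.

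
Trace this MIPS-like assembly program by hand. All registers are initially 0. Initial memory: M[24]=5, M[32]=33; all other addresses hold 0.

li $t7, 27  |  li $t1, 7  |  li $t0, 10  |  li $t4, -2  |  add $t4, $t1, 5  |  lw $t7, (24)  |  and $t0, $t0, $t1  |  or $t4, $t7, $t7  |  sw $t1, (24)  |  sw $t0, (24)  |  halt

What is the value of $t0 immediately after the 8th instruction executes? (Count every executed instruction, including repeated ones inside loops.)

2

li $t7, 27 → $t7=27
li $t1, 7 → $t1=7
li $t0, 10 → $t0=10
li $t4, -2 → $t4=-2
add $t4, $t1, 5 → $t4=7+5=12
lw $t7, (24) → $t7=M[24]=5
and $t0, $t0, $t1 → $t0=10&7=2
or $t4, $t7, $t7 → $t4=5|5=5
After step 8: $t0 = 2.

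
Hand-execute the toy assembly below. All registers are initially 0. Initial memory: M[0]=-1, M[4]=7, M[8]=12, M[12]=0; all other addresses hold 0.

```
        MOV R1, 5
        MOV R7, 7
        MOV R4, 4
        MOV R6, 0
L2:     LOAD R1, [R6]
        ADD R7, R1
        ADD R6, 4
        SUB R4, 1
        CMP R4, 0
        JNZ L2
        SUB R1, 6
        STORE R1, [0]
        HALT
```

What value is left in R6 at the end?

16

after MOV R1, 5: R1=5
after MOV R7, 7: R7=7
after MOV R4, 4: R4=4
after MOV R6, 0: R6=0
after LOAD R1, [R6]: R1=M[0]=-1
after ADD R7, R1: R7=7+(-1)=6
after ADD R6, 4: R6=0+4=4
after SUB R4, 1: R4=4-1=3
CMP R4, 0  (cmp 3,0)
JNZ L2: taken
after LOAD R1, [R6]: R1=M[4]=7
after ADD R7, R1: R7=6+7=13
after ADD R6, 4: R6=4+4=8
after SUB R4, 1: R4=3-1=2
CMP R4, 0  (cmp 2,0)
JNZ L2: taken
after LOAD R1, [R6]: R1=M[8]=12
after ADD R7, R1: R7=13+12=25
after ADD R6, 4: R6=8+4=12
after SUB R4, 1: R4=2-1=1
CMP R4, 0  (cmp 1,0)
JNZ L2: taken
after LOAD R1, [R6]: R1=M[12]=0
after ADD R7, R1: R7=25+0=25
after ADD R6, 4: R6=12+4=16
after SUB R4, 1: R4=1-1=0
CMP R4, 0  (cmp 0,0)
JNZ L2: not taken
after SUB R1, 6: R1=0-6=-6
STORE R1, [0] → M[0]=-6
halt.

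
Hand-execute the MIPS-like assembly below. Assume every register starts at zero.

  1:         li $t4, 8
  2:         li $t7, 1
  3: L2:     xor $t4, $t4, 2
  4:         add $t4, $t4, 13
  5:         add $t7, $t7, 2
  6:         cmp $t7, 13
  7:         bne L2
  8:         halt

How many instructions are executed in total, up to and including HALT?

$t4=8
$t7=1
$t4=8^2=10
$t4=10+13=23
$t7=1+2=3
cmp $t7, 13  (cmp 3,13)
bne L2: taken
$t4=23^2=21
$t4=21+13=34
$t7=3+2=5
cmp $t7, 13  (cmp 5,13)
bne L2: taken
$t4=34^2=32
$t4=32+13=45
$t7=5+2=7
cmp $t7, 13  (cmp 7,13)
bne L2: taken
$t4=45^2=47
$t4=47+13=60
$t7=7+2=9
cmp $t7, 13  (cmp 9,13)
bne L2: taken
$t4=60^2=62
$t4=62+13=75
$t7=9+2=11
cmp $t7, 13  (cmp 11,13)
bne L2: taken
$t4=75^2=73
$t4=73+13=86
$t7=11+2=13
cmp $t7, 13  (cmp 13,13)
bne L2: not taken
halt.
Total executed instructions: 33.

33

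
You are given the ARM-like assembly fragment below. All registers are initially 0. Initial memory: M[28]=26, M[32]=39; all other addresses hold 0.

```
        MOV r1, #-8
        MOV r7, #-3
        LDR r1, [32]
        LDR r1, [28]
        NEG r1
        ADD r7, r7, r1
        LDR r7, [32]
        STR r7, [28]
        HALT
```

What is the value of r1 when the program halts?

-26

r1=-8
r7=-3
r1=M[32]=39
r1=M[28]=26
r1=-(26)=-26
r7=(-3)+(-26)=-29
r7=M[32]=39
STR r7, [28] → M[28]=39
halt.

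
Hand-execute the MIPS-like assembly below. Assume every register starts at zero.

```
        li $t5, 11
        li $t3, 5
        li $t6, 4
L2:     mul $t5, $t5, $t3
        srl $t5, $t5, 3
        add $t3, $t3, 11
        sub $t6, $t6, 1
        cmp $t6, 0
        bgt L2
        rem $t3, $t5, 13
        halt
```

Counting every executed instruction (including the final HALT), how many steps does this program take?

29

$t5=11
$t3=5
$t6=4
$t5=11*5=55
$t5=55>>3=6
$t3=5+11=16
$t6=4-1=3
cmp $t6, 0  (cmp 3,0)
bgt L2: taken
$t5=6*16=96
$t5=96>>3=12
$t3=16+11=27
$t6=3-1=2
cmp $t6, 0  (cmp 2,0)
bgt L2: taken
$t5=12*27=324
$t5=324>>3=40
$t3=27+11=38
$t6=2-1=1
cmp $t6, 0  (cmp 1,0)
bgt L2: taken
$t5=40*38=1520
$t5=1520>>3=190
$t3=38+11=49
$t6=1-1=0
cmp $t6, 0  (cmp 0,0)
bgt L2: not taken
$t3=190%13=8
halt.
Total executed instructions: 29.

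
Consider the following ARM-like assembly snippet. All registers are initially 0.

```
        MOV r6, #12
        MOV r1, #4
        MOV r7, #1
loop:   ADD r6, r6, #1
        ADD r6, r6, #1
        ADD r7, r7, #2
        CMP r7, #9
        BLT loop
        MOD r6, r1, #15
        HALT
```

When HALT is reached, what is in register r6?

after MOV r6, #12: r6=12
after MOV r1, #4: r1=4
after MOV r7, #1: r7=1
after ADD r6, r6, #1: r6=12+1=13
after ADD r6, r6, #1: r6=13+1=14
after ADD r7, r7, #2: r7=1+2=3
CMP r7, #9  (cmp 3,9)
BLT loop: taken
after ADD r6, r6, #1: r6=14+1=15
after ADD r6, r6, #1: r6=15+1=16
after ADD r7, r7, #2: r7=3+2=5
CMP r7, #9  (cmp 5,9)
BLT loop: taken
after ADD r6, r6, #1: r6=16+1=17
after ADD r6, r6, #1: r6=17+1=18
after ADD r7, r7, #2: r7=5+2=7
CMP r7, #9  (cmp 7,9)
BLT loop: taken
after ADD r6, r6, #1: r6=18+1=19
after ADD r6, r6, #1: r6=19+1=20
after ADD r7, r7, #2: r7=7+2=9
CMP r7, #9  (cmp 9,9)
BLT loop: not taken
after MOD r6, r1, #15: r6=4%15=4
halt.

4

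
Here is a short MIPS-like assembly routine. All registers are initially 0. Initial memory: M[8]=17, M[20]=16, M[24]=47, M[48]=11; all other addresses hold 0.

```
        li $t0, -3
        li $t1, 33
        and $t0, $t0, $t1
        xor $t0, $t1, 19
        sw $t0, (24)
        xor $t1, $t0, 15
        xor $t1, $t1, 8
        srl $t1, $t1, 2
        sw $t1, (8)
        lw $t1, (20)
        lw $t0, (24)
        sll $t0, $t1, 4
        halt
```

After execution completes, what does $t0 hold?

after li $t0, -3: $t0=-3
after li $t1, 33: $t1=33
after and $t0, $t0, $t1: $t0=(-3)&33=33
after xor $t0, $t1, 19: $t0=33^19=50
sw $t0, (24) → M[24]=50
after xor $t1, $t0, 15: $t1=50^15=61
after xor $t1, $t1, 8: $t1=61^8=53
after srl $t1, $t1, 2: $t1=53>>2=13
sw $t1, (8) → M[8]=13
after lw $t1, (20): $t1=M[20]=16
after lw $t0, (24): $t0=M[24]=50
after sll $t0, $t1, 4: $t0=16<<4=256
halt.

256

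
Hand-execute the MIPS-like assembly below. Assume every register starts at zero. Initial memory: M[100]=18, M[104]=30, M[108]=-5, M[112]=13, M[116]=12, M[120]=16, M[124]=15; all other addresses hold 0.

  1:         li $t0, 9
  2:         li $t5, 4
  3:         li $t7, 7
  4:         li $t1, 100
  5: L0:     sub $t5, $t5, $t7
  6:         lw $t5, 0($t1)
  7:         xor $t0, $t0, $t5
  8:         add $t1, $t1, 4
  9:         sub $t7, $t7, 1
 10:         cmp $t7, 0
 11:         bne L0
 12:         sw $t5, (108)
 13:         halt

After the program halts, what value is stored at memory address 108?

15

after li $t0, 9: $t0=9
after li $t5, 4: $t5=4
after li $t7, 7: $t7=7
after li $t1, 100: $t1=100
after sub $t5, $t5, $t7: $t5=4-7=-3
after lw $t5, 0($t1): $t5=M[100]=18
after xor $t0, $t0, $t5: $t0=9^18=27
after add $t1, $t1, 4: $t1=100+4=104
after sub $t7, $t7, 1: $t7=7-1=6
cmp $t7, 0  (cmp 6,0)
bne L0: taken
after sub $t5, $t5, $t7: $t5=18-6=12
after lw $t5, 0($t1): $t5=M[104]=30
after xor $t0, $t0, $t5: $t0=27^30=5
after add $t1, $t1, 4: $t1=104+4=108
after sub $t7, $t7, 1: $t7=6-1=5
cmp $t7, 0  (cmp 5,0)
bne L0: taken
after sub $t5, $t5, $t7: $t5=30-5=25
after lw $t5, 0($t1): $t5=M[108]=-5
after xor $t0, $t0, $t5: $t0=5^(-5)=-2
after add $t1, $t1, 4: $t1=108+4=112
after sub $t7, $t7, 1: $t7=5-1=4
cmp $t7, 0  (cmp 4,0)
bne L0: taken
after sub $t5, $t5, $t7: $t5=(-5)-4=-9
after lw $t5, 0($t1): $t5=M[112]=13
after xor $t0, $t0, $t5: $t0=(-2)^13=-13
after add $t1, $t1, 4: $t1=112+4=116
after sub $t7, $t7, 1: $t7=4-1=3
cmp $t7, 0  (cmp 3,0)
bne L0: taken
after sub $t5, $t5, $t7: $t5=13-3=10
after lw $t5, 0($t1): $t5=M[116]=12
after xor $t0, $t0, $t5: $t0=(-13)^12=-1
after add $t1, $t1, 4: $t1=116+4=120
after sub $t7, $t7, 1: $t7=3-1=2
cmp $t7, 0  (cmp 2,0)
bne L0: taken
after sub $t5, $t5, $t7: $t5=12-2=10
after lw $t5, 0($t1): $t5=M[120]=16
after xor $t0, $t0, $t5: $t0=(-1)^16=-17
after add $t1, $t1, 4: $t1=120+4=124
after sub $t7, $t7, 1: $t7=2-1=1
cmp $t7, 0  (cmp 1,0)
bne L0: taken
after sub $t5, $t5, $t7: $t5=16-1=15
after lw $t5, 0($t1): $t5=M[124]=15
after xor $t0, $t0, $t5: $t0=(-17)^15=-32
after add $t1, $t1, 4: $t1=124+4=128
after sub $t7, $t7, 1: $t7=1-1=0
cmp $t7, 0  (cmp 0,0)
bne L0: not taken
sw $t5, (108) → M[108]=15
halt.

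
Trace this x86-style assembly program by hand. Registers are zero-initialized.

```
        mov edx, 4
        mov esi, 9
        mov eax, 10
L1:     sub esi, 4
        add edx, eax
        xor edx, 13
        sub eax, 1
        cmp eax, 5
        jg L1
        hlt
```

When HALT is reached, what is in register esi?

-11

edx=4
esi=9
eax=10
esi=9-4=5
edx=4+10=14
edx=14^13=3
eax=10-1=9
cmp eax, 5  (cmp 9,5)
jg L1: taken
esi=5-4=1
edx=3+9=12
edx=12^13=1
eax=9-1=8
cmp eax, 5  (cmp 8,5)
jg L1: taken
esi=1-4=-3
edx=1+8=9
edx=9^13=4
eax=8-1=7
cmp eax, 5  (cmp 7,5)
jg L1: taken
esi=(-3)-4=-7
edx=4+7=11
edx=11^13=6
eax=7-1=6
cmp eax, 5  (cmp 6,5)
jg L1: taken
esi=(-7)-4=-11
edx=6+6=12
edx=12^13=1
eax=6-1=5
cmp eax, 5  (cmp 5,5)
jg L1: not taken
halt.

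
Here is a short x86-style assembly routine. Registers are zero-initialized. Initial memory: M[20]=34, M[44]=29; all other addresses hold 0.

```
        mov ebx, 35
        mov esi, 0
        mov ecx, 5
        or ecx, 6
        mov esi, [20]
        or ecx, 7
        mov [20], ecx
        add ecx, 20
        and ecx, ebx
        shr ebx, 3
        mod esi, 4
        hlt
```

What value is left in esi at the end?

after mov ebx, 35: ebx=35
after mov esi, 0: esi=0
after mov ecx, 5: ecx=5
after or ecx, 6: ecx=5|6=7
after mov esi, [20]: esi=M[20]=34
after or ecx, 7: ecx=7|7=7
mov [20], ecx → M[20]=7
after add ecx, 20: ecx=7+20=27
after and ecx, ebx: ecx=27&35=3
after shr ebx, 3: ebx=35>>3=4
after mod esi, 4: esi=34%4=2
halt.

2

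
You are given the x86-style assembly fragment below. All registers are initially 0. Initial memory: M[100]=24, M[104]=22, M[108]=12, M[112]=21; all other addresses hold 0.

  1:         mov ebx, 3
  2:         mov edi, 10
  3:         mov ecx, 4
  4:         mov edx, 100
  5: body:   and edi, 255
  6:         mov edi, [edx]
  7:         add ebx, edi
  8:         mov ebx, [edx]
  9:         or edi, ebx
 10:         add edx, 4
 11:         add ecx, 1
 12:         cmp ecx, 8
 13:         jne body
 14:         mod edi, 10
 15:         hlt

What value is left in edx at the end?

116

mov ebx, 3 → ebx=3
mov edi, 10 → edi=10
mov ecx, 4 → ecx=4
mov edx, 100 → edx=100
and edi, 255 → edi=10&255=10
mov edi, [edx] → edi=M[100]=24
add ebx, edi → ebx=3+24=27
mov ebx, [edx] → ebx=M[100]=24
or edi, ebx → edi=24|24=24
add edx, 4 → edx=100+4=104
add ecx, 1 → ecx=4+1=5
cmp ecx, 8  (cmp 5,8)
jne body: taken
and edi, 255 → edi=24&255=24
mov edi, [edx] → edi=M[104]=22
add ebx, edi → ebx=24+22=46
mov ebx, [edx] → ebx=M[104]=22
or edi, ebx → edi=22|22=22
add edx, 4 → edx=104+4=108
add ecx, 1 → ecx=5+1=6
cmp ecx, 8  (cmp 6,8)
jne body: taken
and edi, 255 → edi=22&255=22
mov edi, [edx] → edi=M[108]=12
add ebx, edi → ebx=22+12=34
mov ebx, [edx] → ebx=M[108]=12
or edi, ebx → edi=12|12=12
add edx, 4 → edx=108+4=112
add ecx, 1 → ecx=6+1=7
cmp ecx, 8  (cmp 7,8)
jne body: taken
and edi, 255 → edi=12&255=12
mov edi, [edx] → edi=M[112]=21
add ebx, edi → ebx=12+21=33
mov ebx, [edx] → ebx=M[112]=21
or edi, ebx → edi=21|21=21
add edx, 4 → edx=112+4=116
add ecx, 1 → ecx=7+1=8
cmp ecx, 8  (cmp 8,8)
jne body: not taken
mod edi, 10 → edi=21%10=1
halt.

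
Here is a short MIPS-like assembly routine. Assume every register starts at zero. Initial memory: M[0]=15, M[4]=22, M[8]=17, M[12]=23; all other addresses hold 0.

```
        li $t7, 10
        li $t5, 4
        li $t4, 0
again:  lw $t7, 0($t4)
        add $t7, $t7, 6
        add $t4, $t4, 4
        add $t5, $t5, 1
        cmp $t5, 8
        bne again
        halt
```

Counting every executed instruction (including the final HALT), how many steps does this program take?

28

after li $t7, 10: $t7=10
after li $t5, 4: $t5=4
after li $t4, 0: $t4=0
after lw $t7, 0($t4): $t7=M[0]=15
after add $t7, $t7, 6: $t7=15+6=21
after add $t4, $t4, 4: $t4=0+4=4
after add $t5, $t5, 1: $t5=4+1=5
cmp $t5, 8  (cmp 5,8)
bne again: taken
after lw $t7, 0($t4): $t7=M[4]=22
after add $t7, $t7, 6: $t7=22+6=28
after add $t4, $t4, 4: $t4=4+4=8
after add $t5, $t5, 1: $t5=5+1=6
cmp $t5, 8  (cmp 6,8)
bne again: taken
after lw $t7, 0($t4): $t7=M[8]=17
after add $t7, $t7, 6: $t7=17+6=23
after add $t4, $t4, 4: $t4=8+4=12
after add $t5, $t5, 1: $t5=6+1=7
cmp $t5, 8  (cmp 7,8)
bne again: taken
after lw $t7, 0($t4): $t7=M[12]=23
after add $t7, $t7, 6: $t7=23+6=29
after add $t4, $t4, 4: $t4=12+4=16
after add $t5, $t5, 1: $t5=7+1=8
cmp $t5, 8  (cmp 8,8)
bne again: not taken
halt.
Total executed instructions: 28.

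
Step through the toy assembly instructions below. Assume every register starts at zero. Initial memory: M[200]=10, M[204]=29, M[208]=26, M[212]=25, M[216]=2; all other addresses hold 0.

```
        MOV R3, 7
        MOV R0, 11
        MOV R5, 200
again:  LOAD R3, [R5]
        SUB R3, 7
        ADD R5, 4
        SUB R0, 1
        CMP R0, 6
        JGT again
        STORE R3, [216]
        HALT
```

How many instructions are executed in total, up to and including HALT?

R3=7
R0=11
R5=200
R3=M[200]=10
R3=10-7=3
R5=200+4=204
R0=11-1=10
CMP R0, 6  (cmp 10,6)
JGT again: taken
R3=M[204]=29
R3=29-7=22
R5=204+4=208
R0=10-1=9
CMP R0, 6  (cmp 9,6)
JGT again: taken
R3=M[208]=26
R3=26-7=19
R5=208+4=212
R0=9-1=8
CMP R0, 6  (cmp 8,6)
JGT again: taken
R3=M[212]=25
R3=25-7=18
R5=212+4=216
R0=8-1=7
CMP R0, 6  (cmp 7,6)
JGT again: taken
R3=M[216]=2
R3=2-7=-5
R5=216+4=220
R0=7-1=6
CMP R0, 6  (cmp 6,6)
JGT again: not taken
STORE R3, [216] → M[216]=-5
halt.
Total executed instructions: 35.

35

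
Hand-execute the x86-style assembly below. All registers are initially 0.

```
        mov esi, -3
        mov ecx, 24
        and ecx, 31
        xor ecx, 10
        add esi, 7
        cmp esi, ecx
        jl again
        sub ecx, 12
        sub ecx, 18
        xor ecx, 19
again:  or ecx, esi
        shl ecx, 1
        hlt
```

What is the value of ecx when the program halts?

mov esi, -3 → esi=-3
mov ecx, 24 → ecx=24
and ecx, 31 → ecx=24&31=24
xor ecx, 10 → ecx=24^10=18
add esi, 7 → esi=(-3)+7=4
cmp esi, ecx  (cmp 4,18)
jl again: taken
or ecx, esi → ecx=18|4=22
shl ecx, 1 → ecx=22<<1=44
halt.

44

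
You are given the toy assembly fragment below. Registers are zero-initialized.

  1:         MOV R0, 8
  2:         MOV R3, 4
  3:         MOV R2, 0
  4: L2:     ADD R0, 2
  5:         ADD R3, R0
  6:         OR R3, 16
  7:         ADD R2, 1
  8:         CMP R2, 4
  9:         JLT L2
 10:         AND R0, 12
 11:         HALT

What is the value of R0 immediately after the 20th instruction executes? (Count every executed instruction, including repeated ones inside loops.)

R0=8
R3=4
R2=0
R0=8+2=10
R3=4+10=14
R3=14|16=30
R2=0+1=1
CMP R2, 4  (cmp 1,4)
JLT L2: taken
R0=10+2=12
R3=30+12=42
R3=42|16=58
R2=1+1=2
CMP R2, 4  (cmp 2,4)
JLT L2: taken
R0=12+2=14
R3=58+14=72
R3=72|16=88
R2=2+1=3
CMP R2, 4  (cmp 3,4)
After step 20: R0 = 14.

14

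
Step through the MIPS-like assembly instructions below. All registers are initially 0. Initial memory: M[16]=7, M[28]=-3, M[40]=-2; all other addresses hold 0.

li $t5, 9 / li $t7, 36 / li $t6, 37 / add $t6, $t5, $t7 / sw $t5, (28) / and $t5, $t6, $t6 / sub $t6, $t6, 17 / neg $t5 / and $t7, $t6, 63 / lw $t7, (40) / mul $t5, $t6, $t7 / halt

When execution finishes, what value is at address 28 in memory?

after li $t5, 9: $t5=9
after li $t7, 36: $t7=36
after li $t6, 37: $t6=37
after add $t6, $t5, $t7: $t6=9+36=45
sw $t5, (28) → M[28]=9
after and $t5, $t6, $t6: $t5=45&45=45
after sub $t6, $t6, 17: $t6=45-17=28
after neg $t5: $t5=-(45)=-45
after and $t7, $t6, 63: $t7=28&63=28
after lw $t7, (40): $t7=M[40]=-2
after mul $t5, $t6, $t7: $t5=28*(-2)=-56
halt.

9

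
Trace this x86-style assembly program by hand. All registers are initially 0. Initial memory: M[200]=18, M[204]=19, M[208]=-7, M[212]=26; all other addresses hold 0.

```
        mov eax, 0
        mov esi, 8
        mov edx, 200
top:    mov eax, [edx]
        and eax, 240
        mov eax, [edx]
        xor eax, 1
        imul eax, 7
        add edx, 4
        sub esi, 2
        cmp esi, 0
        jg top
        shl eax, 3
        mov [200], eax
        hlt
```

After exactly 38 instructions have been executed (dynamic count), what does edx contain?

mov eax, 0 → eax=0
mov esi, 8 → esi=8
mov edx, 200 → edx=200
mov eax, [edx] → eax=M[200]=18
and eax, 240 → eax=18&240=16
mov eax, [edx] → eax=M[200]=18
xor eax, 1 → eax=18^1=19
imul eax, 7 → eax=19*7=133
add edx, 4 → edx=200+4=204
sub esi, 2 → esi=8-2=6
cmp esi, 0  (cmp 6,0)
jg top: taken
mov eax, [edx] → eax=M[204]=19
and eax, 240 → eax=19&240=16
mov eax, [edx] → eax=M[204]=19
xor eax, 1 → eax=19^1=18
imul eax, 7 → eax=18*7=126
add edx, 4 → edx=204+4=208
sub esi, 2 → esi=6-2=4
cmp esi, 0  (cmp 4,0)
jg top: taken
mov eax, [edx] → eax=M[208]=-7
and eax, 240 → eax=(-7)&240=240
mov eax, [edx] → eax=M[208]=-7
xor eax, 1 → eax=(-7)^1=-8
imul eax, 7 → eax=(-8)*7=-56
add edx, 4 → edx=208+4=212
sub esi, 2 → esi=4-2=2
cmp esi, 0  (cmp 2,0)
jg top: taken
mov eax, [edx] → eax=M[212]=26
and eax, 240 → eax=26&240=16
mov eax, [edx] → eax=M[212]=26
xor eax, 1 → eax=26^1=27
imul eax, 7 → eax=27*7=189
add edx, 4 → edx=212+4=216
sub esi, 2 → esi=2-2=0
cmp esi, 0  (cmp 0,0)
After step 38: edx = 216.

216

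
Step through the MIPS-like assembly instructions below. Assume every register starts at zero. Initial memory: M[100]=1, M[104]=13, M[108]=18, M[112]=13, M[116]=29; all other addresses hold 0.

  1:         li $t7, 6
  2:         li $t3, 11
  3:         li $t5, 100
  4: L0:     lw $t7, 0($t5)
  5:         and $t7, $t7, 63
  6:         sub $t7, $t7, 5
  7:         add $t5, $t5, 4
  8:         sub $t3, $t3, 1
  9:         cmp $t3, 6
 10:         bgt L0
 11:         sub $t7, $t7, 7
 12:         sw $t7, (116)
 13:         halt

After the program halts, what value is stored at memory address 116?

after li $t7, 6: $t7=6
after li $t3, 11: $t3=11
after li $t5, 100: $t5=100
after lw $t7, 0($t5): $t7=M[100]=1
after and $t7, $t7, 63: $t7=1&63=1
after sub $t7, $t7, 5: $t7=1-5=-4
after add $t5, $t5, 4: $t5=100+4=104
after sub $t3, $t3, 1: $t3=11-1=10
cmp $t3, 6  (cmp 10,6)
bgt L0: taken
after lw $t7, 0($t5): $t7=M[104]=13
after and $t7, $t7, 63: $t7=13&63=13
after sub $t7, $t7, 5: $t7=13-5=8
after add $t5, $t5, 4: $t5=104+4=108
after sub $t3, $t3, 1: $t3=10-1=9
cmp $t3, 6  (cmp 9,6)
bgt L0: taken
after lw $t7, 0($t5): $t7=M[108]=18
after and $t7, $t7, 63: $t7=18&63=18
after sub $t7, $t7, 5: $t7=18-5=13
after add $t5, $t5, 4: $t5=108+4=112
after sub $t3, $t3, 1: $t3=9-1=8
cmp $t3, 6  (cmp 8,6)
bgt L0: taken
after lw $t7, 0($t5): $t7=M[112]=13
after and $t7, $t7, 63: $t7=13&63=13
after sub $t7, $t7, 5: $t7=13-5=8
after add $t5, $t5, 4: $t5=112+4=116
after sub $t3, $t3, 1: $t3=8-1=7
cmp $t3, 6  (cmp 7,6)
bgt L0: taken
after lw $t7, 0($t5): $t7=M[116]=29
after and $t7, $t7, 63: $t7=29&63=29
after sub $t7, $t7, 5: $t7=29-5=24
after add $t5, $t5, 4: $t5=116+4=120
after sub $t3, $t3, 1: $t3=7-1=6
cmp $t3, 6  (cmp 6,6)
bgt L0: not taken
after sub $t7, $t7, 7: $t7=24-7=17
sw $t7, (116) → M[116]=17
halt.

17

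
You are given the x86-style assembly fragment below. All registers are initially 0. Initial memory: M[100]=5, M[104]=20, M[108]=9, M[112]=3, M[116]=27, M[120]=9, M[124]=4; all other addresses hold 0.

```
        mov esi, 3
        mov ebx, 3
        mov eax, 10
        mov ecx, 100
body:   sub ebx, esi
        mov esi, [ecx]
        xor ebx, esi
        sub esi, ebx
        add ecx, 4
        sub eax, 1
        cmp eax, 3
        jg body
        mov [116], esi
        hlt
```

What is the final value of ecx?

after mov esi, 3: esi=3
after mov ebx, 3: ebx=3
after mov eax, 10: eax=10
after mov ecx, 100: ecx=100
after sub ebx, esi: ebx=3-3=0
after mov esi, [ecx]: esi=M[100]=5
after xor ebx, esi: ebx=0^5=5
after sub esi, ebx: esi=5-5=0
after add ecx, 4: ecx=100+4=104
after sub eax, 1: eax=10-1=9
cmp eax, 3  (cmp 9,3)
jg body: taken
after sub ebx, esi: ebx=5-0=5
after mov esi, [ecx]: esi=M[104]=20
after xor ebx, esi: ebx=5^20=17
after sub esi, ebx: esi=20-17=3
after add ecx, 4: ecx=104+4=108
after sub eax, 1: eax=9-1=8
cmp eax, 3  (cmp 8,3)
jg body: taken
after sub ebx, esi: ebx=17-3=14
after mov esi, [ecx]: esi=M[108]=9
after xor ebx, esi: ebx=14^9=7
after sub esi, ebx: esi=9-7=2
after add ecx, 4: ecx=108+4=112
after sub eax, 1: eax=8-1=7
cmp eax, 3  (cmp 7,3)
jg body: taken
after sub ebx, esi: ebx=7-2=5
after mov esi, [ecx]: esi=M[112]=3
after xor ebx, esi: ebx=5^3=6
after sub esi, ebx: esi=3-6=-3
after add ecx, 4: ecx=112+4=116
after sub eax, 1: eax=7-1=6
cmp eax, 3  (cmp 6,3)
jg body: taken
after sub ebx, esi: ebx=6-(-3)=9
after mov esi, [ecx]: esi=M[116]=27
after xor ebx, esi: ebx=9^27=18
after sub esi, ebx: esi=27-18=9
after add ecx, 4: ecx=116+4=120
after sub eax, 1: eax=6-1=5
cmp eax, 3  (cmp 5,3)
jg body: taken
after sub ebx, esi: ebx=18-9=9
after mov esi, [ecx]: esi=M[120]=9
after xor ebx, esi: ebx=9^9=0
after sub esi, ebx: esi=9-0=9
after add ecx, 4: ecx=120+4=124
after sub eax, 1: eax=5-1=4
cmp eax, 3  (cmp 4,3)
jg body: taken
after sub ebx, esi: ebx=0-9=-9
after mov esi, [ecx]: esi=M[124]=4
after xor ebx, esi: ebx=(-9)^4=-13
after sub esi, ebx: esi=4-(-13)=17
after add ecx, 4: ecx=124+4=128
after sub eax, 1: eax=4-1=3
cmp eax, 3  (cmp 3,3)
jg body: not taken
mov [116], esi → M[116]=17
halt.

128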